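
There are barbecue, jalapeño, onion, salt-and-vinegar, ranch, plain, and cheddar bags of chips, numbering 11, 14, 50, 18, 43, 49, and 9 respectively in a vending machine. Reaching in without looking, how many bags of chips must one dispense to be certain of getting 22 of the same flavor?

Treat the 7 flavors as pigeonholes.
In the worst case we take at most 21 of each flavor, but all 11 barbecue, all 14 jalapeño, all 18 salt-and-vinegar, and all 9 cheddar (fewer than 21), giving 11 + 14 + 21 + 18 + 21 + 21 + 9 = 115.
One more bag of chips then forces some flavor to 22, so 115 + 1 = 116.

116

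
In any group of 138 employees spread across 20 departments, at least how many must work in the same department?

7

The 138 employees fall into 20 departments.
If each of the 20 departments held at most 6, the total would be at most 20 × 6 = 120 < 138, a contradiction.
So at least one holds ⌈138/20⌉ = 7.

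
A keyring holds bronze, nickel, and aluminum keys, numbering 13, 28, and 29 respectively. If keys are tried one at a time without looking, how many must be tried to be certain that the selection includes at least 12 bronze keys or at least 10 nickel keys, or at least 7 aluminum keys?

The worst case stops just short of every target: 11 bronze, 9 nickel, 6 aluminum — 11 + 9 + 6 = 26 keys.
One more key must push some type to its target, so 26 + 1 = 27.

27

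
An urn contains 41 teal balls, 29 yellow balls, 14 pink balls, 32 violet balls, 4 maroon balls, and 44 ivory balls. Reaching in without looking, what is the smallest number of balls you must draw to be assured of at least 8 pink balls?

158

The worst case draws every non-pink ball first: 41 + 29 + 32 + 4 + 44 = 150.
The next 8 draws are then forced to be pink, giving 150 + 8 = 158.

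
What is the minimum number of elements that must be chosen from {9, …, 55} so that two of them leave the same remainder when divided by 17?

Use the pigeonhole principle on residue classes: group the integers by remainder mod 17; there are 17 residue classes, each nonempty in this range.
Choosing one from each class (17 integers) avoids any shared remainder.
One more choice must repeat a class, so two differ by a multiple of 17. Hence 17 + 1 = 18.

18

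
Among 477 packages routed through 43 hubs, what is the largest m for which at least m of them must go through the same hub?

If each of the 43 hubs held at most 11, the total would be at most 43 × 11 = 473 < 477, a contradiction.
So at least one holds ⌈477/43⌉ = 12.

12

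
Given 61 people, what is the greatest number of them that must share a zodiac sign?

If each of the 12 zodiac signs held at most 5, the total would be at most 12 × 5 = 60 < 61, a contradiction.
So at least one holds ⌈61/12⌉ = 6.

6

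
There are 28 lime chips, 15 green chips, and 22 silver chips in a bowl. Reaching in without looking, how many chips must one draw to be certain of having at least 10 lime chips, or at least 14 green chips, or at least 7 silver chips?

29

Each of the 3 colors has its own threshold; avoid all of them simultaneously.
The worst case stops just short of every target: 9 lime, 13 green, 6 silver — 9 + 13 + 6 = 28 chips.
One more chip must push some color to its target, so 28 + 1 = 29.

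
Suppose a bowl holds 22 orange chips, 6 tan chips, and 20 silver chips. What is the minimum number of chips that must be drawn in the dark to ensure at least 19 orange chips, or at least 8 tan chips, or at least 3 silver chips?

Each of the 3 colors has its own threshold; avoid all of them simultaneously.
The worst case stops just short of every target: 18 orange, all 6 tan, 2 silver — 18 + 6 + 2 = 26 chips.
One more chip must push some color to its target, so 26 + 1 = 27.

27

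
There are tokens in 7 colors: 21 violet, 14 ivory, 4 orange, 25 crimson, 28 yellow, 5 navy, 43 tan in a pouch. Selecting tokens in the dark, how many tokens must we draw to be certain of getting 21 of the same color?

In the worst case we take at most 20 of each color, but all 14 ivory, all 4 orange, and all 5 navy (fewer than 20), giving 20 + 14 + 4 + 20 + 20 + 5 + 20 = 103.
One more token then forces some color to 21, so 103 + 1 = 104.

104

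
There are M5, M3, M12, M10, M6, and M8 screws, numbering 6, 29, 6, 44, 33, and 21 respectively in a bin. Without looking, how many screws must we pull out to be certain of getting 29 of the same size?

118

In the worst case we take at most 28 of each size, but all 6 M5, all 6 M12, and all 21 M8 (fewer than 28), giving 6 + 28 + 6 + 28 + 28 + 21 = 117.
One more screw then forces some size to 29, so 117 + 1 = 118.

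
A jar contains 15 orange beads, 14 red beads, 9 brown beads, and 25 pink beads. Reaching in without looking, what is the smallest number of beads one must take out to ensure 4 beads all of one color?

The worst case takes 3 beads of each color without reaching 4 of any: 4 × 3 = 12.
The next bead must bring some color to 4, so 12 + 1 = 13.

13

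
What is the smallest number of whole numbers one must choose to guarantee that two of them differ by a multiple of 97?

98

Use the pigeonhole principle on residue classes: two integers differ by a multiple of 97 exactly when they share a remainder mod 97.
There are 97 residue classes mod 97, so 97 integers can all lie in distinct classes.
One more integer must repeat a residue, giving a difference divisible by 97. So n = 97 + 1 = 98.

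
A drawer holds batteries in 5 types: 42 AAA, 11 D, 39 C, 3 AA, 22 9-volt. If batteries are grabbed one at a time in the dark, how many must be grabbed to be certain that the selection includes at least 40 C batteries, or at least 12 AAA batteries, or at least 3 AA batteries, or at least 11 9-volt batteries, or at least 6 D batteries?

68

Each of the 5 types has its own threshold; avoid all of them simultaneously.
The worst case stops just short of every target: 11 AAA, 5 D, 39 C, 2 AA, 10 9-volt — 11 + 5 + 39 + 2 + 10 = 67 batteries.
One more battery must push some type to its target, so 67 + 1 = 68.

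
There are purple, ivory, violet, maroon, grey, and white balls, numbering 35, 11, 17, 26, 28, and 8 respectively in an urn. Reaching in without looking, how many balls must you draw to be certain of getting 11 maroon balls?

110

To avoid maroon balls as long as possible, exhaust the other 5 colors first.
The worst case draws every non-maroon ball first: 35 + 11 + 17 + 28 + 8 = 99.
The next 11 draws are then forced to be maroon, giving 99 + 11 = 110.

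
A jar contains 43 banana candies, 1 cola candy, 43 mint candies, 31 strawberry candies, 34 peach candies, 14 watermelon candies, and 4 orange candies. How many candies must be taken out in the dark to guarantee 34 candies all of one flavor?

150

Treat the 7 flavors as pigeonholes.
In the worst case we take at most 33 of each flavor, but all 1 cola, all 31 strawberry, all 14 watermelon, and all 4 orange (fewer than 33), giving 33 + 1 + 33 + 31 + 33 + 14 + 4 = 149.
One more candy then forces some flavor to 34, so 149 + 1 = 150.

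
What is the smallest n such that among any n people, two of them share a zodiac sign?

There are 12 zodiac signs acting as pigeonholes.
With 12 people we could place one in each, avoiding any repeat.
One more forces some class to hold 2, so 12 + 1 = 13.

13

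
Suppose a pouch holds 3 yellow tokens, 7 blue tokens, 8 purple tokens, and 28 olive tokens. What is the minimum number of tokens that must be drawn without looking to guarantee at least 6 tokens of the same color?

In the worst case we take at most 5 of each color, but all 3 yellow (fewer than 5), giving 3 + 5 + 5 + 5 = 18.
One more token then forces some color to 6, so 18 + 1 = 19.

19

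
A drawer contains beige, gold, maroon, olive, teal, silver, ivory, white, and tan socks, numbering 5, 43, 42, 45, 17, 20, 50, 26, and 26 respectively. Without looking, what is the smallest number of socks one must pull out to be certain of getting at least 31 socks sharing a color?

215

Treat the 9 colors as pigeonholes.
In the worst case we take at most 30 of each color, but all 5 beige, all 17 teal, all 20 silver, all 26 white, and all 26 tan (fewer than 30), giving 5 + 30 + 30 + 30 + 17 + 20 + 30 + 26 + 26 = 214.
One more sock then forces some color to 31, so 214 + 1 = 215.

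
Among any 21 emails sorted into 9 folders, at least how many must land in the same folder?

3

If each of the 9 folders held at most 2, the total would be at most 9 × 2 = 18 < 21, a contradiction.
So at least one holds ⌈21/9⌉ = 3.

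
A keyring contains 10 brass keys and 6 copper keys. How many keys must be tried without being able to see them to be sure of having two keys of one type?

3

Treat the 2 types as pigeonholes.
The worst case takes 1 key of each type without reaching 2 of any: 2 × 1 = 2.
The next key must bring some type to 2, so 2 + 1 = 3.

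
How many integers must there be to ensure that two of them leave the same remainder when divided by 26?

27

There are 26 residue classes modulo 26 acting as pigeonholes.
With 26 integers we could place one in each, avoiding any repeat.
One more forces some class to hold 2, so 26 + 1 = 27.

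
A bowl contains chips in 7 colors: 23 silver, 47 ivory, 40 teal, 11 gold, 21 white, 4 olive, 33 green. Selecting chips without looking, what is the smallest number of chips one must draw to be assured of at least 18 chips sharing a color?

101

Treat the 7 colors as pigeonholes.
In the worst case we take at most 17 of each color, but all 11 gold and all 4 olive (fewer than 17), giving 17 + 17 + 17 + 11 + 17 + 4 + 17 = 100.
One more chip then forces some color to 18, so 100 + 1 = 101.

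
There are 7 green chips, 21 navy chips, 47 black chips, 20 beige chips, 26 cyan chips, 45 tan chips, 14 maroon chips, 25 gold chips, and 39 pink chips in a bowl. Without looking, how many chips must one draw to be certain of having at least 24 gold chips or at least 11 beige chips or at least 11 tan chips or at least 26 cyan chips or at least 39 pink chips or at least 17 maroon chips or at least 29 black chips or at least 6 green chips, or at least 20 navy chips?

The worst case stops just short of every target: 5 green, 19 navy, 28 black, 10 beige, 25 cyan, 10 tan, all 14 maroon, 23 gold, 38 pink — 5 + 19 + 28 + 10 + 25 + 10 + 14 + 23 + 38 = 172 chips.
One more chip must push some color to its target, so 172 + 1 = 173.

173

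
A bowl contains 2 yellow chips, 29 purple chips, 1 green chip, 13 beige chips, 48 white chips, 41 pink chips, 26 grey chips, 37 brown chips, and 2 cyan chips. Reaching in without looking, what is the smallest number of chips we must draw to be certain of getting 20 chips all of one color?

114

Treat the 9 colors as pigeonholes.
In the worst case we take at most 19 of each color, but all 2 yellow, all 1 green, all 13 beige, and all 2 cyan (fewer than 19), giving 2 + 19 + 1 + 13 + 19 + 19 + 19 + 19 + 2 = 113.
One more chip then forces some color to 20, so 113 + 1 = 114.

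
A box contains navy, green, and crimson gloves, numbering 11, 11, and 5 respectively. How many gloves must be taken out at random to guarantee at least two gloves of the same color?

The worst case takes 1 glove of each color without reaching 2 of any: 3 × 1 = 3.
The next glove must bring some color to 2, so 3 + 1 = 4.

4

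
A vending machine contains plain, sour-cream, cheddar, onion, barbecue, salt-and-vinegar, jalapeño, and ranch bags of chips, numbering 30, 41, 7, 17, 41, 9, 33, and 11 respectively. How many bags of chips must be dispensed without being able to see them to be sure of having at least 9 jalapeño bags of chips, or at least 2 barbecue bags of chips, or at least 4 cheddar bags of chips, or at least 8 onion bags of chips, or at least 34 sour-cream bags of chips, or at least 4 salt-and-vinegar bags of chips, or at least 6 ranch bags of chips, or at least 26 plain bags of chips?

86

The worst case stops just short of every target: 25 plain, 33 sour-cream, 3 cheddar, 7 onion, 1 barbecue, 3 salt-and-vinegar, 8 jalapeño, 5 ranch — 25 + 33 + 3 + 7 + 1 + 3 + 8 + 5 = 85 bags of chips.
One more bag of chips must push some flavor to its target, so 85 + 1 = 86.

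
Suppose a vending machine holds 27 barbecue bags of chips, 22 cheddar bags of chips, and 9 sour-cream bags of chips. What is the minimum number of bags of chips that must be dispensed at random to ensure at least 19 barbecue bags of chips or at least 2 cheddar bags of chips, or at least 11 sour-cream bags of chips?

29

The worst case stops just short of every target: 18 barbecue, 1 cheddar, all 9 sour-cream — 18 + 1 + 9 = 28 bags of chips.
One more bag of chips must push some flavor to its target, so 28 + 1 = 29.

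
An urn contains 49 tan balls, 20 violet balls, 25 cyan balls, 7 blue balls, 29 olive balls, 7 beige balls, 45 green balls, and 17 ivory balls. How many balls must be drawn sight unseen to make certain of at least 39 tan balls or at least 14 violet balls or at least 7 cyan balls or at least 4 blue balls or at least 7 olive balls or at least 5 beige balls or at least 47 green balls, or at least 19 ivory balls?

133

Each of the 8 colors has its own threshold; avoid all of them simultaneously.
The worst case stops just short of every target: 38 tan, 13 violet, 6 cyan, 3 blue, 6 olive, 4 beige, all 45 green, all 17 ivory — 38 + 13 + 6 + 3 + 6 + 4 + 45 + 17 = 132 balls.
One more ball must push some color to its target, so 132 + 1 = 133.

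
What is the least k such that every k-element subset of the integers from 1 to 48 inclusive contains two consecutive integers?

25

Partition {1, …, 48} into 24 pairs: {1,2}, {3,4}, …, {47,48}.
Choosing 24 integers — say the 24 even numbers 2, 4, …, 48 — takes one from each pair and avoids the property.
Choosing 25 forces two into the same pair by pigeonhole, and those are consecutive. So 25.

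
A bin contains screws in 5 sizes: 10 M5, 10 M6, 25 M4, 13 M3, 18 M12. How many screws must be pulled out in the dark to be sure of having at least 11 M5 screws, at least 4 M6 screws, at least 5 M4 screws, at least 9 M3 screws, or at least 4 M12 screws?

29

The worst case stops just short of every target: 10 M5, 3 M6, 4 M4, 8 M3, 3 M12 — 10 + 3 + 4 + 8 + 3 = 28 screws.
One more screw must push some size to its target, so 28 + 1 = 29.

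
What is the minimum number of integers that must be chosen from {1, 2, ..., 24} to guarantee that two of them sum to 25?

13

Partition {1, …, 24} into 12 pairs: {1,24}, {2,23}, …, {12,13}.
Choosing 12 integers — say the integers 1 through 12 — takes one from each pair and avoids the property.
Choosing 13 forces two into the same pair by pigeonhole, and those sum to 25. So 13.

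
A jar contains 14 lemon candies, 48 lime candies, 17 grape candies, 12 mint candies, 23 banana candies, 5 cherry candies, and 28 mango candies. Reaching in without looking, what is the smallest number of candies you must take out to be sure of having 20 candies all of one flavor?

In the worst case we take at most 19 of each flavor, but all 14 lemon, all 17 grape, all 12 mint, and all 5 cherry (fewer than 19), giving 14 + 19 + 17 + 12 + 19 + 5 + 19 = 105.
One more candy then forces some flavor to 20, so 105 + 1 = 106.

106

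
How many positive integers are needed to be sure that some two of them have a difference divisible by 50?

51

Two integers differ by a multiple of 50 exactly when they share a remainder mod 50.
There are 50 residue classes mod 50, so 50 integers can all lie in distinct classes.
One more integer must repeat a residue, giving a difference divisible by 50. So n = 50 + 1 = 51.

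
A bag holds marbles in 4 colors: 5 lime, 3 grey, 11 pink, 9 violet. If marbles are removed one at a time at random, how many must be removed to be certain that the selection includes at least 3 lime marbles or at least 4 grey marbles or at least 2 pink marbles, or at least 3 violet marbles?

9

Each of the 4 colors has its own threshold; avoid all of them simultaneously.
The worst case stops just short of every target: 2 lime, 3 grey, 1 pink, 2 violet — 2 + 3 + 1 + 2 = 8 marbles.
One more marble must push some color to its target, so 8 + 1 = 9.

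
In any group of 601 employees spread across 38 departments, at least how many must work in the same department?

If each of the 38 departments held at most 15, the total would be at most 38 × 15 = 570 < 601, a contradiction.
So at least one holds ⌈601/38⌉ = 16.

16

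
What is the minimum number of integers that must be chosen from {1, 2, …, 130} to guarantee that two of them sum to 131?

Partition {1, …, 130} into 65 pairs: {1,130}, {2,129}, …, {65,66}.
Choosing 65 integers — say the integers 1 through 65 — takes one from each pair and avoids the property.
Choosing 66 forces two into the same pair by pigeonhole, and those sum to 131. So 66.

66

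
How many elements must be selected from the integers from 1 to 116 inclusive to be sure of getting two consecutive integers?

Partition {1, …, 116} into 58 pairs: {1,2}, {3,4}, …, {115,116}.
Choosing 58 integers — say the 58 even numbers 2, 4, …, 116 — takes one from each pair and avoids the property.
Choosing 59 forces two into the same pair by pigeonhole, and those are consecutive. So 59.

59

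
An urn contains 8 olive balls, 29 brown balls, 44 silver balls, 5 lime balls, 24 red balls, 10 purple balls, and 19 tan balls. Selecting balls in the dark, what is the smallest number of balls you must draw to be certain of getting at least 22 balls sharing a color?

In the worst case we take at most 21 of each color, but all 8 olive, all 5 lime, all 10 purple, and all 19 tan (fewer than 21), giving 8 + 21 + 21 + 5 + 21 + 10 + 19 = 105.
One more ball then forces some color to 22, so 105 + 1 = 106.

106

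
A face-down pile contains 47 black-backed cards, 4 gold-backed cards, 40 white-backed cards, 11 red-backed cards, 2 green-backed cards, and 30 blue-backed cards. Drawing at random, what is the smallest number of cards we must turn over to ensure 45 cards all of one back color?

Treat the 6 back colors as pigeonholes.
In the worst case we take at most 44 of each back color, but all 4 gold-backed, all 40 white-backed, all 11 red-backed, all 2 green-backed, and all 30 blue-backed (fewer than 44), giving 44 + 4 + 40 + 11 + 2 + 30 = 131.
One more card then forces some back color to 45, so 131 + 1 = 132.

132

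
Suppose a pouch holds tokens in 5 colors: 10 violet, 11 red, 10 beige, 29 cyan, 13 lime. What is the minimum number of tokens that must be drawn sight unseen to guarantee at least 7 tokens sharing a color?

31

The worst case takes 6 tokens of each color without reaching 7 of any: 5 × 6 = 30.
The next token must bring some color to 7, so 30 + 1 = 31.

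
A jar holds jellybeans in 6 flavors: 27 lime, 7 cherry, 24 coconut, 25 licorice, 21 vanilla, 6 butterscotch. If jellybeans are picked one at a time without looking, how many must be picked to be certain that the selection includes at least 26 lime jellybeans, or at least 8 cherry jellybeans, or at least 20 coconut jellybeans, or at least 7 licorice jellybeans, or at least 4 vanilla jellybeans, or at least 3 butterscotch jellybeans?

Each of the 6 flavors has its own threshold; avoid all of them simultaneously.
The worst case stops just short of every target: 25 lime, 7 cherry, 19 coconut, 6 licorice, 3 vanilla, 2 butterscotch — 25 + 7 + 19 + 6 + 3 + 2 = 62 jellybeans.
One more jellybean must push some flavor to its target, so 62 + 1 = 63.

63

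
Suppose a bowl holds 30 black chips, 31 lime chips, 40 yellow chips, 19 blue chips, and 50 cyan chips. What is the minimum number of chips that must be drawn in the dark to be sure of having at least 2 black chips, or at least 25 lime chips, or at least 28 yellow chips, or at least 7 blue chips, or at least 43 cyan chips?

101

Each of the 5 colors has its own threshold; avoid all of them simultaneously.
The worst case stops just short of every target: 1 black, 24 lime, 27 yellow, 6 blue, 42 cyan — 1 + 24 + 27 + 6 + 42 = 100 chips.
One more chip must push some color to its target, so 100 + 1 = 101.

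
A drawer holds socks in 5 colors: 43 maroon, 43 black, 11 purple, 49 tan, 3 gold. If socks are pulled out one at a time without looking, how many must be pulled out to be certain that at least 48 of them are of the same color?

In the worst case we take at most 47 of each color, but all 43 maroon, all 43 black, all 11 purple, and all 3 gold (fewer than 47), giving 43 + 43 + 11 + 47 + 3 = 147.
One more sock then forces some color to 48, so 147 + 1 = 148.

148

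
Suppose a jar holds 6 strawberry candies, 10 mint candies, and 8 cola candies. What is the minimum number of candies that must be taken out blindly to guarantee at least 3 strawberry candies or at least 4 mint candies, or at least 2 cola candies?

7

The worst case stops just short of every target: 2 strawberry, 3 mint, 1 cola — 2 + 3 + 1 = 6 candies.
One more candy must push some flavor to its target, so 6 + 1 = 7.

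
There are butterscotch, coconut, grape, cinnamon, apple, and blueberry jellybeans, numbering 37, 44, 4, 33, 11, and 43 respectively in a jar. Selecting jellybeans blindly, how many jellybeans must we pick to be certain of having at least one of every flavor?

169

The hardest flavor to obtain is grape: we could draw every other jellybean first — 172 − 4 = 168 jellybeans — without a single grape one.
The next draw must be grape, so 168 + 1 = 169.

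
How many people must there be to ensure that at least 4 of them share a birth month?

There are 12 months of the year acting as pigeonholes.
With 12 × 3 = 36 people we could place exactly 3 in each, with no class reaching 4.
One more forces some class to hold 4, so 36 + 1 = 37.

37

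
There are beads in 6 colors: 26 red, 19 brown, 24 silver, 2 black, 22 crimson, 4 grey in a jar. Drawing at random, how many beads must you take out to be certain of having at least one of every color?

96

The hardest color to obtain is black: we could draw every other bead first — 97 − 2 = 95 beads — without a single black one.
The next draw must be black, so 95 + 1 = 96.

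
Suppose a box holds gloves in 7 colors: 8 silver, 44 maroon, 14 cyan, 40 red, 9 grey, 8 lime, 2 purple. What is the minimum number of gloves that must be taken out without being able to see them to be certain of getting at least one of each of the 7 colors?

124

The hardest color to obtain is purple: we could draw every other glove first — 125 − 2 = 123 gloves — without a single purple one.
The next draw must be purple, so 123 + 1 = 124.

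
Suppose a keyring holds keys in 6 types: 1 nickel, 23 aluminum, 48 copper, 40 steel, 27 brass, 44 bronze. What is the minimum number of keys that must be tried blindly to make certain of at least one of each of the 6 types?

The hardest type to obtain is nickel: we could draw every other key first — 183 − 1 = 182 keys — without a single nickel one.
The next draw must be nickel, so 182 + 1 = 183.

183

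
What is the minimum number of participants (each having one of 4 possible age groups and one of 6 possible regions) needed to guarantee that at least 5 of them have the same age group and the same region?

There are 4 × 6 = 24 (age group, region) combinations acting as pigeonholes.
With 24 × 4 = 96 participants we could place exactly 4 in each, with no (age group, region) pair reaching 5.
One more forces some (age group, region) pair to hold 5, so 96 + 1 = 97.

97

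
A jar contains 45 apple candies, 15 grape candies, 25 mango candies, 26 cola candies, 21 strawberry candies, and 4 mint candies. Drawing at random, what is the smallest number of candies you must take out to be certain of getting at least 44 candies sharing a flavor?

In the worst case we take at most 43 of each flavor, but all 15 grape, all 25 mango, all 26 cola, all 21 strawberry, and all 4 mint (fewer than 43), giving 43 + 15 + 25 + 26 + 21 + 4 = 134.
One more candy then forces some flavor to 44, so 134 + 1 = 135.

135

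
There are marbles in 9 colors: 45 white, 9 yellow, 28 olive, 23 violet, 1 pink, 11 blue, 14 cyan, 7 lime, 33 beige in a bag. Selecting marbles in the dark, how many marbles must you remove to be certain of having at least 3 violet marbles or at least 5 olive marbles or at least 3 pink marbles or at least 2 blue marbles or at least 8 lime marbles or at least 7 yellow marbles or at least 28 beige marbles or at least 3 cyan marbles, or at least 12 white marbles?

The worst case stops just short of every target: 11 white, 6 yellow, 4 olive, 2 violet, all 1 pink, 1 blue, 2 cyan, 7 lime, 27 beige — 11 + 6 + 4 + 2 + 1 + 1 + 2 + 7 + 27 = 61 marbles.
One more marble must push some color to its target, so 61 + 1 = 62.

62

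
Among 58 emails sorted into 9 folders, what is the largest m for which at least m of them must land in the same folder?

The 58 emails fall into 9 folders.
If each of the 9 folders held at most 6, the total would be at most 9 × 6 = 54 < 58, a contradiction.
So at least one holds ⌈58/9⌉ = 7.

7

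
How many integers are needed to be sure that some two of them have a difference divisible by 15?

16

Use the pigeonhole principle on residue classes: two integers differ by a multiple of 15 exactly when they share a remainder mod 15.
There are 15 residue classes mod 15, so 15 integers can all lie in distinct classes.
One more integer must repeat a residue, giving a difference divisible by 15. So n = 15 + 1 = 16.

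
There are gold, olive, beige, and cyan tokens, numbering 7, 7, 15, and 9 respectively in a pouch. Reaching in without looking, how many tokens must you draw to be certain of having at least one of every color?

32

The hardest color to obtain is gold: we could draw every other token first — 38 − 7 = 31 tokens — without a single gold one.
The next draw must be gold, so 31 + 1 = 32.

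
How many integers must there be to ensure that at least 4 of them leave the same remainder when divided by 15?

There are 15 residue classes modulo 15 acting as pigeonholes.
With 15 × 3 = 45 integers we could place exactly 3 in each, with no class reaching 4.
One more forces some class to hold 4, so 45 + 1 = 46.

46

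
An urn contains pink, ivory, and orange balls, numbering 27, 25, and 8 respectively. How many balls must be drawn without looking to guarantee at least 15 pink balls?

48

To avoid pink balls as long as possible, exhaust the other 2 colors first.
The worst case draws every non-pink ball first: 25 + 8 = 33.
The next 15 draws are then forced to be pink, giving 33 + 15 = 48.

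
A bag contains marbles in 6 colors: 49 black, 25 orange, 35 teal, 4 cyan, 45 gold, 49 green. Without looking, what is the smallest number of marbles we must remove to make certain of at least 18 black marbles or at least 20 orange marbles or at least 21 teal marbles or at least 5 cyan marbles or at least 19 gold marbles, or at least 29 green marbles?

Each of the 6 colors has its own threshold; avoid all of them simultaneously.
The worst case stops just short of every target: 17 black, 19 orange, 20 teal, 4 cyan, 18 gold, 28 green — 17 + 19 + 20 + 4 + 18 + 28 = 106 marbles.
One more marble must push some color to its target, so 106 + 1 = 107.

107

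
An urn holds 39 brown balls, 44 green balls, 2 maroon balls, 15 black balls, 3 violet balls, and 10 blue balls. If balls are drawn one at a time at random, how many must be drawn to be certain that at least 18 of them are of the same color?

Treat the 6 colors as pigeonholes.
In the worst case we take at most 17 of each color, but all 2 maroon, all 15 black, all 3 violet, and all 10 blue (fewer than 17), giving 17 + 17 + 2 + 15 + 3 + 10 = 64.
One more ball then forces some color to 18, so 64 + 1 = 65.

65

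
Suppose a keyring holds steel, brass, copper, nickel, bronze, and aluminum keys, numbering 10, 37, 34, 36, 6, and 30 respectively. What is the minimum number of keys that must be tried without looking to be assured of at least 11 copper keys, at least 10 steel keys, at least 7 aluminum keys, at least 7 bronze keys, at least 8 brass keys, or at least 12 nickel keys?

50

The worst case stops just short of every target: 9 steel, 7 brass, 10 copper, 11 nickel, 6 bronze, 6 aluminum — 9 + 7 + 10 + 11 + 6 + 6 = 49 keys.
One more key must push some type to its target, so 49 + 1 = 50.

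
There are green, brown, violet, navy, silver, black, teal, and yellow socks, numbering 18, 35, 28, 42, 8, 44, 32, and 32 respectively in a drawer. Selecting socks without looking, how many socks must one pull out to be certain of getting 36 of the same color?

224

Treat the 8 colors as pigeonholes.
In the worst case we take at most 35 of each color, but all 18 green, all 28 violet, all 8 silver, all 32 teal, and all 32 yellow (fewer than 35), giving 18 + 35 + 28 + 35 + 8 + 35 + 32 + 32 = 223.
One more sock then forces some color to 36, so 223 + 1 = 224.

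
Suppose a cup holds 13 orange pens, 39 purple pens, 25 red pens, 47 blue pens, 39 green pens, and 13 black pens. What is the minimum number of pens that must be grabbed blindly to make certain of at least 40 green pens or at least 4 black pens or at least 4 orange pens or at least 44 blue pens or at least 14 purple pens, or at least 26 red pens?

127

The worst case stops just short of every target: 3 orange, 13 purple, 25 red, 43 blue, 39 green, 3 black — 3 + 13 + 25 + 43 + 39 + 3 = 126 pens.
One more pen must push some ink color to its target, so 126 + 1 = 127.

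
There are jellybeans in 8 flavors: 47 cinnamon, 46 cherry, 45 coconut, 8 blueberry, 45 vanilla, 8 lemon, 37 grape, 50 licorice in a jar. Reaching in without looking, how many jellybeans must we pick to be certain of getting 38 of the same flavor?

Treat the 8 flavors as pigeonholes.
In the worst case we take at most 37 of each flavor, but all 8 blueberry and all 8 lemon (fewer than 37), giving 37 + 37 + 37 + 8 + 37 + 8 + 37 + 37 = 238.
One more jellybean then forces some flavor to 38, so 238 + 1 = 239.

239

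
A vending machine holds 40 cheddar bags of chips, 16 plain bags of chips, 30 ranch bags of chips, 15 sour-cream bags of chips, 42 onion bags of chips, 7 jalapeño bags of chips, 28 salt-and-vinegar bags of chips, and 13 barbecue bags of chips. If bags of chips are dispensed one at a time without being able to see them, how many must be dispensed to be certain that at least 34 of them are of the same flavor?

In the worst case we take at most 33 of each flavor, but all 16 plain, all 30 ranch, all 15 sour-cream, all 7 jalapeño, all 28 salt-and-vinegar, and all 13 barbecue (fewer than 33), giving 33 + 16 + 30 + 15 + 33 + 7 + 28 + 13 = 175.
One more bag of chips then forces some flavor to 34, so 175 + 1 = 176.

176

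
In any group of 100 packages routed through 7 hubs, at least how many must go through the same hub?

The 100 packages fall into 7 hubs.
If each of the 7 hubs held at most 14, the total would be at most 7 × 14 = 98 < 100, a contradiction.
So at least one holds ⌈100/7⌉ = 15.

15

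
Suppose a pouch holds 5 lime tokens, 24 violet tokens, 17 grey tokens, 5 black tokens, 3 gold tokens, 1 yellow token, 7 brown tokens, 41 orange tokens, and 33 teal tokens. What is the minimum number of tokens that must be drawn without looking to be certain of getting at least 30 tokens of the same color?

121

Treat the 9 colors as pigeonholes.
In the worst case we take at most 29 of each color, but all 5 lime, all 24 violet, all 17 grey, all 5 black, all 3 gold, all 1 yellow, and all 7 brown (fewer than 29), giving 5 + 24 + 17 + 5 + 3 + 1 + 7 + 29 + 29 = 120.
One more token then forces some color to 30, so 120 + 1 = 121.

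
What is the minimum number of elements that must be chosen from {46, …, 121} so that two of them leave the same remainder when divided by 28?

Use the pigeonhole principle on residue classes: group the integers by remainder mod 28; there are 28 residue classes, each nonempty in this range.
Choosing one from each class (28 integers) avoids any shared remainder.
One more choice must repeat a class, so two differ by a multiple of 28. Hence 28 + 1 = 29.

29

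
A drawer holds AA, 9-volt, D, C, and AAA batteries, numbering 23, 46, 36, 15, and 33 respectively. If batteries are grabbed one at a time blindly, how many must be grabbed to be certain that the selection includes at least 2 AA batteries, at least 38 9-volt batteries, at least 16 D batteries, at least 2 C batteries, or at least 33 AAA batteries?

The worst case stops just short of every target: 1 AA, 37 9-volt, 15 D, 1 C, 32 AAA — 1 + 37 + 15 + 1 + 32 = 86 batteries.
One more battery must push some type to its target, so 86 + 1 = 87.

87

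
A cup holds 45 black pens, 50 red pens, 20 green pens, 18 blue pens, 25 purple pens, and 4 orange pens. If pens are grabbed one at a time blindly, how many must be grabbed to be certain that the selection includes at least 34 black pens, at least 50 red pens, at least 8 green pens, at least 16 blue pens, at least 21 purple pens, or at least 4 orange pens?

Each of the 6 ink colors has its own threshold; avoid all of them simultaneously.
The worst case stops just short of every target: 33 black, 49 red, 7 green, 15 blue, 20 purple, 3 orange — 33 + 49 + 7 + 15 + 20 + 3 = 127 pens.
One more pen must push some ink color to its target, so 127 + 1 = 128.

128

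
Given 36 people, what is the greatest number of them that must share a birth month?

3

The 36 people fall into 12 months of the year.
If each of the 12 months of the year held at most 2, the total would be at most 12 × 2 = 24 < 36, a contradiction.
So at least one holds ⌈36/12⌉ = 3.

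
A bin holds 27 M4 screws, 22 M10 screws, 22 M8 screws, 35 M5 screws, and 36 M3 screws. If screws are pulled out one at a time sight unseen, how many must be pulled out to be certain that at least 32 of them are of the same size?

Treat the 5 sizes as pigeonholes.
In the worst case we take at most 31 of each size, but all 27 M4, all 22 M10, and all 22 M8 (fewer than 31), giving 27 + 22 + 22 + 31 + 31 = 133.
One more screw then forces some size to 32, so 133 + 1 = 134.

134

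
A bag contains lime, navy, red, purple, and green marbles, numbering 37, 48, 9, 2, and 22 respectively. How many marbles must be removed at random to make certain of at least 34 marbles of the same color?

100

In the worst case we take at most 33 of each color, but all 9 red, all 2 purple, and all 22 green (fewer than 33), giving 33 + 33 + 9 + 2 + 22 = 99.
One more marble then forces some color to 34, so 99 + 1 = 100.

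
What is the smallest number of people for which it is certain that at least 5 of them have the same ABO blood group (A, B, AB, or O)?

There are 4 ABO blood groups acting as pigeonholes.
With 4 × 4 = 16 people we could place exactly 4 in each, with no class reaching 5.
One more forces some class to hold 5, so 16 + 1 = 17.

17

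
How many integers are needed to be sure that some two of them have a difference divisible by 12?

13

Use the pigeonhole principle on residue classes: two integers differ by a multiple of 12 exactly when they share a remainder mod 12.
There are 12 residue classes mod 12, so 12 integers can all lie in distinct classes.
One more integer must repeat a residue, giving a difference divisible by 12. So n = 12 + 1 = 13.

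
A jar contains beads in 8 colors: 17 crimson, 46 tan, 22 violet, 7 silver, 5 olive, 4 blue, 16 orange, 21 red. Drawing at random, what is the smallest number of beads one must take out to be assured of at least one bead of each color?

The hardest color to obtain is blue: we could draw every other bead first — 138 − 4 = 134 beads — without a single blue one.
The next draw must be blue, so 134 + 1 = 135.

135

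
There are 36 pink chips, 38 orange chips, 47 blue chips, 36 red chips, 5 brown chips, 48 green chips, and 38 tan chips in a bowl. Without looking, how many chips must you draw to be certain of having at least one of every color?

244

The hardest color to obtain is brown: we could draw every other chip first — 248 − 5 = 243 chips — without a single brown one.
The next draw must be brown, so 243 + 1 = 244.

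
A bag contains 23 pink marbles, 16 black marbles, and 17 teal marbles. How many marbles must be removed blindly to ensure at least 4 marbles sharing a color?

10

Treat the 3 colors as pigeonholes.
The worst case takes 3 marbles of each color without reaching 4 of any: 3 × 3 = 9.
The next marble must bring some color to 4, so 9 + 1 = 10.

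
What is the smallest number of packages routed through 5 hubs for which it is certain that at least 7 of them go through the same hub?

31

There are 5 hubs acting as pigeonholes.
With 5 × 6 = 30 packages we could place exactly 6 in each, with no class reaching 7.
One more forces some class to hold 7, so 30 + 1 = 31.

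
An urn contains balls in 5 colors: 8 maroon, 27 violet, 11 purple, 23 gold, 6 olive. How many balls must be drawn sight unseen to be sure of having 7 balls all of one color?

31

Treat the 5 colors as pigeonholes.
The worst case takes 6 balls of each color without reaching 7 of any: 5 × 6 = 30.
The next ball must bring some color to 7, so 30 + 1 = 31.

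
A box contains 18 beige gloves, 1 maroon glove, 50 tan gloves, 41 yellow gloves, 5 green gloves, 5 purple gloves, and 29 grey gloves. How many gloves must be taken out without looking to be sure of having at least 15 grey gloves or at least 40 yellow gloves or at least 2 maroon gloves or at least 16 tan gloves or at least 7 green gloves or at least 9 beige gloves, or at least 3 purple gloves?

The worst case stops just short of every target: 8 beige, 1 maroon, 15 tan, 39 yellow, all 5 green, 2 purple, 14 grey — 8 + 1 + 15 + 39 + 5 + 2 + 14 = 84 gloves.
One more glove must push some color to its target, so 84 + 1 = 85.

85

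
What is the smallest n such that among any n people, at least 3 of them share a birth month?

There are 12 months of the year acting as pigeonholes.
With 12 × 2 = 24 people we could place exactly 2 in each, with no class reaching 3.
One more forces some class to hold 3, so 24 + 1 = 25.

25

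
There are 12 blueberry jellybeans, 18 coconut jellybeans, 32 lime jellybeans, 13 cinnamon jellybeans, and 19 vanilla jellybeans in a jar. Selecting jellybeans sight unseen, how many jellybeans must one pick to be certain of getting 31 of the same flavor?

93

In the worst case we take at most 30 of each flavor, but all 12 blueberry, all 18 coconut, all 13 cinnamon, and all 19 vanilla (fewer than 30), giving 12 + 18 + 30 + 13 + 19 = 92.
One more jellybean then forces some flavor to 31, so 92 + 1 = 93.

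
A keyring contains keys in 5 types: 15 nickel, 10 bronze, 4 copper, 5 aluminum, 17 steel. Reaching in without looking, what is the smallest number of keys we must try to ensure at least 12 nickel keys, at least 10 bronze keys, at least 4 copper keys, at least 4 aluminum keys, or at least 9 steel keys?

The worst case stops just short of every target: 11 nickel, 9 bronze, 3 copper, 3 aluminum, 8 steel — 11 + 9 + 3 + 3 + 8 = 34 keys.
One more key must push some type to its target, so 34 + 1 = 35.

35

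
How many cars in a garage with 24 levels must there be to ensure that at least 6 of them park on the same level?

There are 24 levels acting as pigeonholes.
With 24 × 5 = 120 cars we could place exactly 5 in each, with no class reaching 6.
One more forces some class to hold 6, so 120 + 1 = 121.

121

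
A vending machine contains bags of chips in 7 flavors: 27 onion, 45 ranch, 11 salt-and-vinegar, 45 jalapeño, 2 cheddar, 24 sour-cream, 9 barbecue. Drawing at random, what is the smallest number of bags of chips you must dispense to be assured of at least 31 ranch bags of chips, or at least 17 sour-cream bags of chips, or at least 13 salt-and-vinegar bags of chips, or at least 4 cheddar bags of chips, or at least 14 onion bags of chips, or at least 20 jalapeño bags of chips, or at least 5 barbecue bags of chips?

96

The worst case stops just short of every target: 13 onion, 30 ranch, all 11 salt-and-vinegar, 19 jalapeño, all 2 cheddar, 16 sour-cream, 4 barbecue — 13 + 30 + 11 + 19 + 2 + 16 + 4 = 95 bags of chips.
One more bag of chips must push some flavor to its target, so 95 + 1 = 96.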